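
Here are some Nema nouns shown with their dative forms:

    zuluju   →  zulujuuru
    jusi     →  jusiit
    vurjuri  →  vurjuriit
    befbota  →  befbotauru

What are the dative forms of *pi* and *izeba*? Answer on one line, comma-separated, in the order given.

Looking at the last vowel of each stem: -it when the last vowel of the stem is a front vowel (*jusi*, *vurjuri*); -uru when the last vowel of the stem is a back vowel (*zuluju*, *befbota*).
The last vowel of *pi* is /i/, which is a front vowel, so the suffix is -it, giving *piit*.
The last vowel of *izeba* is /a/, which is a back vowel, so the suffix is -uru, giving *izebauru*.

piit, izebauru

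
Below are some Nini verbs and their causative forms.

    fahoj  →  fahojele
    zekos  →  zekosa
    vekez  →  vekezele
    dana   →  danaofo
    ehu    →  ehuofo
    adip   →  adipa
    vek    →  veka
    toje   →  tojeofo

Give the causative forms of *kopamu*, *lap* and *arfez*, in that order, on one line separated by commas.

The pattern is voicing of the final sound: -a when the stem ends in a voiceless consonant (*zekos*, *adip*, *vek*); -ele when the stem ends in a voiced consonant (*fahoj*, *vekez*); -ofo when the stem ends in a vowel (*dana*, *ehu*, *toje*).
Since the final sound of *kopamu* is /u/ (a vowel), it takes -ofo, giving *kopamuofo*.
The final sound of *lap* is /p/, which is a voiceless consonant, so the suffix is -a, giving *lapa*.
The final sound of *arfez* is /z/, which is a voiced consonant, so the suffix is -ele, giving *arfezele*.

kopamuofo, lapa, arfezele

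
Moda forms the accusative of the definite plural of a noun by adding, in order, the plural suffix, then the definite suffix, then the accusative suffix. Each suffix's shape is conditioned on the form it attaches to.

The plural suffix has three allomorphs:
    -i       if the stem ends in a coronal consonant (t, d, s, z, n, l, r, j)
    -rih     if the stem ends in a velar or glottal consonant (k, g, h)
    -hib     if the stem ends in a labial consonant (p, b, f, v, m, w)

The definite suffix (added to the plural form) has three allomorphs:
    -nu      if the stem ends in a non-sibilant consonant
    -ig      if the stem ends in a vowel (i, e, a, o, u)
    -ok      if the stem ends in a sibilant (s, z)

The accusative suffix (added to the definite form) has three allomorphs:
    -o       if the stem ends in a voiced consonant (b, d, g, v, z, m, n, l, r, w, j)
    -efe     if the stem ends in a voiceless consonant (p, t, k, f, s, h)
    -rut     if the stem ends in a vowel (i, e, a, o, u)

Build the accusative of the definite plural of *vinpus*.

The final consonant of *vinpus* is /s/, which is coronal, so the plural suffix is -i, giving *vinpusi*.
The final sound of the plural form *vinpusi* is /i/, which is a vowel, so the definite suffix is -ig, giving *vinpusiig*.
Since the final sound of the definite form *vinpusiig* is /g/ (a voiced consonant), it takes -o, giving *vinpusiigo*.

vinpusiigo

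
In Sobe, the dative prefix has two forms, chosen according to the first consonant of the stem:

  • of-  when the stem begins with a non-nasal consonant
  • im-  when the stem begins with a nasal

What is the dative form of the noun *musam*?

immusam

*musam*: first consonant = /m/, a nasal → im- → *immusam*.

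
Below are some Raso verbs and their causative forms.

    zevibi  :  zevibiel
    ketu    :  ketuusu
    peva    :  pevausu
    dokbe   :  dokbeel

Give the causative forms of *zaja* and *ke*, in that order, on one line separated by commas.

The alternation tracks the last vowel of the stem — -el when the last vowel of the stem is a front vowel (*zevibi*, *dokbe*); -usu when the last vowel of the stem is a back vowel (*ketu*, *peva*).
*zaja*: last vowel = /a/, a back vowel → -usu → *zajausu*.
*ke* — last vowel /e/ (a front vowel) → -el → *keel*.

zajausu, keel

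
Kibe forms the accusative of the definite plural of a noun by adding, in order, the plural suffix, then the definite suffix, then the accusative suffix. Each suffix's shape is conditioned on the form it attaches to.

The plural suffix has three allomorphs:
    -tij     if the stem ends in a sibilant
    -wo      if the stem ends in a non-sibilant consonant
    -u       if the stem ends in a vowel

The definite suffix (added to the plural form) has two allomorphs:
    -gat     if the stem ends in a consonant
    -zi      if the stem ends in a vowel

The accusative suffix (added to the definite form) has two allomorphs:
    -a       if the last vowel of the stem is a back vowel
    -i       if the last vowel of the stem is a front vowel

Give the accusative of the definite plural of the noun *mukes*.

*mukes*: final sound = /s/, a sibilant → -tij → *mukestij*.
The plural form *mukestij* — final sound /j/ (a consonant) → -gat → *mukestijgat*.
The definite form *mukestijgat* — last vowel /a/ (a back vowel) → -a → *mukestijgata*.

mukestijgata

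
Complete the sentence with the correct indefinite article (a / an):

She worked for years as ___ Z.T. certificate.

The indefinite article is chosen by the initial *sound* of the following word, not its spelling.
The initialism *Z.T.* is read letter by letter; the first letter, Z, is pronounced /ziː/, which begins with a consonant sound.
So the article is *a*: She worked for years as a Z.T. certificate.

a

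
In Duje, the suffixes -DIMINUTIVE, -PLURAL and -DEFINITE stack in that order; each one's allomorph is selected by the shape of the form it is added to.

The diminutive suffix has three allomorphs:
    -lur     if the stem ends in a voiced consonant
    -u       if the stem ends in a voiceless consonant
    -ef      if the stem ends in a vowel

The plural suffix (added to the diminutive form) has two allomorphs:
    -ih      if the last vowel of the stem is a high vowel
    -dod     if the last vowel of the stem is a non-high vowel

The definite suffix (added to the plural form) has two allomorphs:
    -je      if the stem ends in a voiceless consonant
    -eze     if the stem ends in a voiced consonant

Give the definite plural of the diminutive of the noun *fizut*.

fizutuihje

Since the final sound of *fizut* is /t/ (a voiceless consonant), it takes -u, giving *fizutu*.
The last vowel of the diminutive form *fizutu* is /u/, which is a high vowel, so the plural suffix is -ih, giving *fizutuih*.
The plural form *fizutuih*: final consonant = /h/, voiceless → -je → *fizutuihje*.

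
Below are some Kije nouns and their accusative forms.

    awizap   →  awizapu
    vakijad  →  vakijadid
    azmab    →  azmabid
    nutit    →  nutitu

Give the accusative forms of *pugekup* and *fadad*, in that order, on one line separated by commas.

pugekupu, fadadid

Looking at the final consonant of each stem: -u when the stem ends in a voiceless consonant (*awizap*, *nutit*); -id when the stem ends in a voiced consonant (*vakijad*, *azmab*).
*pugekup*: final consonant = /p/, voiceless → -u → *pugekupu*.
The final consonant of *fadad* is /d/, which is voiced, so the suffix is -id, giving *fadadid*.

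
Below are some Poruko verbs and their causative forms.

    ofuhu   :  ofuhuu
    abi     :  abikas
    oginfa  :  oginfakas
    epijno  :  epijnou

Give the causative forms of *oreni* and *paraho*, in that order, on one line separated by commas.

orenikas, parahou

Looking at the last vowel of each stem: -u when the last vowel of the stem is a rounded vowel (*ofuhu*, *epijno*); -kas when the last vowel of the stem is an unrounded vowel (*abi*, *oginfa*).
The last vowel of *oreni* is /i/, which is an unrounded vowel, so the suffix is -kas, giving *orenikas*.
Since the last vowel of *paraho* is /o/ (a rounded vowel), it takes -u, giving *parahou*.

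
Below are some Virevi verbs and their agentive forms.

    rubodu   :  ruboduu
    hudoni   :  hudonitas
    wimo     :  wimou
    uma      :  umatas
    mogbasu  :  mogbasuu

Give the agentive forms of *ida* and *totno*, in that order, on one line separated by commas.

idatas, totnou

The suffix is conditioned by the last vowel: -u when the last vowel of the stem is a rounded vowel (*rubodu*, *wimo*, *mogbasu*); -tas when the last vowel of the stem is an unrounded vowel (*hudoni*, *uma*).
*ida* — last vowel /a/ (an unrounded vowel) → -tas → *idatas*.
The last vowel of *totno* is /o/, which is a rounded vowel, so the suffix is -u, giving *totnou*.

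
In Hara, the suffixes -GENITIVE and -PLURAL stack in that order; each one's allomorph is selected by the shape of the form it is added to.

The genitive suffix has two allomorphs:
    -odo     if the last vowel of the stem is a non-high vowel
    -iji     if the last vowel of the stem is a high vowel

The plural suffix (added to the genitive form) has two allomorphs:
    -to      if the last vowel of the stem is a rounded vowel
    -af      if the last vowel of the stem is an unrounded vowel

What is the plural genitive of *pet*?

*pet*: last vowel = /e/, a non-high vowel → -odo → *petodo*.
The genitive form *petodo*: last vowel = /o/, a rounded vowel → -to → *petodoto*.

petodoto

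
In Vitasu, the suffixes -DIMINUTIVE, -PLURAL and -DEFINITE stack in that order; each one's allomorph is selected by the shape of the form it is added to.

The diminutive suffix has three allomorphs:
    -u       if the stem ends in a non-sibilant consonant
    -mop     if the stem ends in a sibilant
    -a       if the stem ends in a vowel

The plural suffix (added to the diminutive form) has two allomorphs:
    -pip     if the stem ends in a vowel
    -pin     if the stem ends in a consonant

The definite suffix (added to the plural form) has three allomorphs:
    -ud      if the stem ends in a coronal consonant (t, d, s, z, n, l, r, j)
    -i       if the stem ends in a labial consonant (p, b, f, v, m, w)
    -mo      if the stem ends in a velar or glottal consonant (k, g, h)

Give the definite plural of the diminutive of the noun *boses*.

Since the final sound of *boses* is /s/ (a sibilant), it takes -mop, giving *bosesmop*.
The diminutive form *bosesmop* — final sound /p/ (a consonant) → -pin → *bosesmoppin*.
The plural form *bosesmoppin* — final consonant /n/ (coronal) → -ud → *bosesmoppinud*.

bosesmoppinud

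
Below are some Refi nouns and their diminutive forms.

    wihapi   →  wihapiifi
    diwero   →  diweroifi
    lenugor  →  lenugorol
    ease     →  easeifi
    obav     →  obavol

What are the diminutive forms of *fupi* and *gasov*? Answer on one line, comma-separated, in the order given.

fupiifi, gasovol

Looking at the final sound of each stem: -ol when the stem ends in a consonant (*lenugor*, *obav*); -ifi when the stem ends in a vowel (*wihapi*, *diwero*, *ease*).
Since the final sound of *fupi* is /i/ (a vowel), it takes -ifi, giving *fupiifi*.
Since the final sound of *gasov* is /v/ (a consonant), it takes -ol, giving *gasovol*.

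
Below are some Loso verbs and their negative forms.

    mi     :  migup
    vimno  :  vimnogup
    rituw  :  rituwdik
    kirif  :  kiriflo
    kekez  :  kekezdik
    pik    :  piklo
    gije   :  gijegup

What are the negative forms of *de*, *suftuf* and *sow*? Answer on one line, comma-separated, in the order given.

The pattern is voicing of the final sound: -lo when the stem ends in a voiceless consonant (*kirif*, *pik*); -dik when the stem ends in a voiced consonant (*rituw*, *kekez*); -gup when the stem ends in a vowel (*mi*, *vimno*, *gije*).
*de*: final sound = /e/, a vowel → -gup → *degup*.
The final sound of *suftuf* is /f/, which is a voiceless consonant, so the suffix is -lo, giving *suftuflo*.
*sow*: final sound = /w/, a voiced consonant → -dik → *sowdik*.

degup, suftuflo, sowdik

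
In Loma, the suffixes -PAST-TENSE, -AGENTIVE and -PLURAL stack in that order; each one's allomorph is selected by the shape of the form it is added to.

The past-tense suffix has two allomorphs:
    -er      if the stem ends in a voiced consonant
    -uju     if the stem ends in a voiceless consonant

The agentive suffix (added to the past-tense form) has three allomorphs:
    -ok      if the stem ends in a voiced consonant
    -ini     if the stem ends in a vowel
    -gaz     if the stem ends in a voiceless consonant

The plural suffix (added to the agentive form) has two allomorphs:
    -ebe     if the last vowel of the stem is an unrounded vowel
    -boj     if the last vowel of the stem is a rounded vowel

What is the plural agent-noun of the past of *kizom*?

kizomerokboj

*kizom* — final consonant /m/ (voiced) → -er → *kizomer*.
The past-tense form *kizomer* — final sound /r/ (a voiced consonant) → -ok → *kizomerok*.
The agentive form *kizomerok* — last vowel /o/ (a rounded vowel) → -boj → *kizomerokboj*.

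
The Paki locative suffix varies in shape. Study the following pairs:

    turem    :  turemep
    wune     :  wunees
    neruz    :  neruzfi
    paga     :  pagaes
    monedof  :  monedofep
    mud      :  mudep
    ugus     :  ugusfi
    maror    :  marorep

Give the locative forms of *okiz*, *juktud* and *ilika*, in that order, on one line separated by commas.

The alternation tracks the final sound of the stem — -fi when the stem ends in a sibilant (*neruz*, *ugus*); -ep when the stem ends in a non-sibilant consonant (*turem*, *monedof*, *mud*, *maror*); -es when the stem ends in a vowel (*wune*, *paga*).
*okiz* — final sound /z/ (a sibilant) → -fi → *okizfi*.
The final sound of *juktud* is /d/, which is a non-sibilant consonant, so the suffix is -ep, giving *juktudep*.
Since the final sound of *ilika* is /a/ (a vowel), it takes -es, giving *ilikaes*.

okizfi, juktudep, ilikaes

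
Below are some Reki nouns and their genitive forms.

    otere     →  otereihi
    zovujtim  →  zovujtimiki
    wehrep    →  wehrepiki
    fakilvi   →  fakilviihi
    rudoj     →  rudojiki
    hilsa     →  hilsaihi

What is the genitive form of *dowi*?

dowiihi

Looking at the final sound of each stem: -iki when the stem ends in a consonant (*zovujtim*, *wehrep*, *rudoj*); -ihi when the stem ends in a vowel (*otere*, *fakilvi*, *hilsa*).
The final sound of *dowi* is /i/, which is a vowel, so the suffix is -ihi, giving *dowiihi*.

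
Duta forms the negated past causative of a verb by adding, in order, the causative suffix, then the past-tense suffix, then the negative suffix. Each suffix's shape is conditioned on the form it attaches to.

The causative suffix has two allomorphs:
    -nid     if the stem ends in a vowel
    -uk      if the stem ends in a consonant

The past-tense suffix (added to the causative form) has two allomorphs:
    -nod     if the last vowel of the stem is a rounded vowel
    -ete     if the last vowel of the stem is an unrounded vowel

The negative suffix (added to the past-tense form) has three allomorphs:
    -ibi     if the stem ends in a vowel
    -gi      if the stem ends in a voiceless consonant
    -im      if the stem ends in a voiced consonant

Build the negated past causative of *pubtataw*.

*pubtataw* — final sound /w/ (a consonant) → -uk → *pubtatawuk*.
The causative form *pubtatawuk* — last vowel /u/ (a rounded vowel) → -nod → *pubtatawuknod*.
The past-tense form *pubtatawuknod* — final sound /d/ (a voiced consonant) → -im → *pubtatawuknodim*.

pubtatawuknodim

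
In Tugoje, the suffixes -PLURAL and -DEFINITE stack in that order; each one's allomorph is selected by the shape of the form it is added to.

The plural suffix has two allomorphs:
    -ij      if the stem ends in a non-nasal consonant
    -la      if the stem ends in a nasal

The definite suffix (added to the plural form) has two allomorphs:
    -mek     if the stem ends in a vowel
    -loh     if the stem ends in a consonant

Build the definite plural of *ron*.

*ron* — final consonant /n/ (a nasal) → -la → *ronla*.
The final sound of the plural form *ronla* is /a/, which is a vowel, so the definite suffix is -mek, giving *ronlamek*.

ronlamek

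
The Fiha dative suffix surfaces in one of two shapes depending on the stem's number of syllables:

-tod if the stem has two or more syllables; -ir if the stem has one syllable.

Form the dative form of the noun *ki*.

*ki* (one syllable) → -ir → *kiir*.

kiir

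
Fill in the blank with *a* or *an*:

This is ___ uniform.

The indefinite article is chosen by the initial *sound* of the following word, not its spelling.
*uniform* begins with the sound /juː/ (u pronounced /juː/) — a consonant sound.
So the article is *a*: This is a uniform.

a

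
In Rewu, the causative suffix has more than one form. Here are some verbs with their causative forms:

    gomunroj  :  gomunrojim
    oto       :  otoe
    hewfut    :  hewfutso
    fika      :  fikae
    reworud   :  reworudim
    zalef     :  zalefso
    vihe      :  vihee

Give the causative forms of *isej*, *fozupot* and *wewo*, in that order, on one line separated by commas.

isejim, fozupotso, wewoe

Looking at the final sound of each stem: -so when the stem ends in a voiceless consonant (*hewfut*, *zalef*); -im when the stem ends in a voiced consonant (*gomunroj*, *reworud*); -e when the stem ends in a vowel (*oto*, *fika*, *vihe*).
*isej*: final sound = /j/, a voiced consonant → -im → *isejim*.
Since the final sound of *fozupot* is /t/ (a voiceless consonant), it takes -so, giving *fozupotso*.
The final sound of *wewo* is /o/, which is a vowel, so the suffix is -e, giving *wewoe*.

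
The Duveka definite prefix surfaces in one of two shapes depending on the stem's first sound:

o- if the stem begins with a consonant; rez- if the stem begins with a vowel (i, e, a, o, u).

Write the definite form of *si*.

Since the first sound of *si* is /s/ (a consonant), it takes o-, giving *osi*.

osi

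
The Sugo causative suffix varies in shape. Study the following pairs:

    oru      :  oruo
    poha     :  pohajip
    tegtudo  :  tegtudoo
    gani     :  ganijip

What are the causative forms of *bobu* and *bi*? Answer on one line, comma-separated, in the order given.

bobuo, bijip

The suffix is conditioned by the last vowel: -o when the last vowel of the stem is a rounded vowel (*oru*, *tegtudo*); -jip when the last vowel of the stem is an unrounded vowel (*poha*, *gani*).
*bobu*: last vowel = /u/, a rounded vowel → -o → *bobuo*.
*bi* — last vowel /i/ (an unrounded vowel) → -jip → *bijip*.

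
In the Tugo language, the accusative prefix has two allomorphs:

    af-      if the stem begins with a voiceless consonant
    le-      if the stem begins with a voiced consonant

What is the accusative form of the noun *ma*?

The first consonant of *ma* is /m/, which is voiced, so the prefix is le-, giving *lema*.

lema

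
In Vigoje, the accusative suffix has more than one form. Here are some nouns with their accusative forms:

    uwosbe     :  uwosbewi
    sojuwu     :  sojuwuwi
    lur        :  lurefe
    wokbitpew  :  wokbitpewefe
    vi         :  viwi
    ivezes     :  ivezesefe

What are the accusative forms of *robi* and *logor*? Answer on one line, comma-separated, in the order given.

The pattern is consonant vs. vowel: -efe when the stem ends in a consonant (*lur*, *wokbitpew*, *ivezes*); -wi when the stem ends in a vowel (*uwosbe*, *sojuwu*, *vi*).
*robi* — final sound /i/ (a vowel) → -wi → *robiwi*.
Since the final sound of *logor* is /r/ (a consonant), it takes -efe, giving *logorefe*.

robiwi, logorefe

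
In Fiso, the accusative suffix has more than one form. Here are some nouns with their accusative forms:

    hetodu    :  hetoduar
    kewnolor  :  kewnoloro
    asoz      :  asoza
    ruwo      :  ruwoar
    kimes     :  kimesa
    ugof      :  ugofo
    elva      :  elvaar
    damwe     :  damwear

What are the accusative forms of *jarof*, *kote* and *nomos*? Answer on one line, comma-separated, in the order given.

Looking at the final sound of each stem: -a when the stem ends in a sibilant (*asoz*, *kimes*); -o when the stem ends in a non-sibilant consonant (*kewnolor*, *ugof*); -ar when the stem ends in a vowel (*hetodu*, *ruwo*, *elva*, *damwe*).
Since the final sound of *jarof* is /f/ (a non-sibilant consonant), it takes -o, giving *jarofo*.
Since the final sound of *kote* is /e/ (a vowel), it takes -ar, giving *kotear*.
The final sound of *nomos* is /s/, which is a sibilant, so the suffix is -a, giving *nomosa*.

jarofo, kotear, nomosa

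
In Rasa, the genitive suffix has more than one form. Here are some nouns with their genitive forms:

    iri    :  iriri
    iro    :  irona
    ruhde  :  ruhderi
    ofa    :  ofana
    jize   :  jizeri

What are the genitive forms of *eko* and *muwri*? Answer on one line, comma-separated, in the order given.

ekona, muwriri

Looking at the last vowel of each stem: -ri when the last vowel of the stem is a front vowel (*iri*, *ruhde*, *jize*); -na when the last vowel of the stem is a back vowel (*iro*, *ofa*).
Since the last vowel of *eko* is /o/ (a back vowel), it takes -na, giving *ekona*.
*muwri* — last vowel /i/ (a front vowel) → -ri → *muwriri*.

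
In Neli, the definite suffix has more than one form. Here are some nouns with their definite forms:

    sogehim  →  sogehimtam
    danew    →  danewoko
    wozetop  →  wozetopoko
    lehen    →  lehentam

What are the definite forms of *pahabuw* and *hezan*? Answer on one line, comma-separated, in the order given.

The suffix is conditioned by the final consonant: -tam when the stem ends in a nasal (*sogehim*, *lehen*); -oko when the stem ends in a non-nasal consonant (*danew*, *wozetop*).
Since the final consonant of *pahabuw* is /w/ (non-nasal), it takes -oko, giving *pahabuwoko*.
The final consonant of *hezan* is /n/, which is a nasal, so the suffix is -tam, giving *hezantam*.

pahabuwoko, hezantam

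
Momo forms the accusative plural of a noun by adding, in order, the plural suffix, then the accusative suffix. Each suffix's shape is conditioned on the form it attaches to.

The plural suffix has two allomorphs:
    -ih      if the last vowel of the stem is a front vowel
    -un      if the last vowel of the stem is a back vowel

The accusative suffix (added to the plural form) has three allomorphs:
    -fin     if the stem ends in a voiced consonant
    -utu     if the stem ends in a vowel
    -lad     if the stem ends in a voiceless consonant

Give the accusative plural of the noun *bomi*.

The last vowel of *bomi* is /i/, which is a front vowel, so the plural suffix is -ih, giving *bomiih*.
The plural form *bomiih* — final sound /h/ (a voiceless consonant) → -lad → *bomiihlad*.

bomiihlad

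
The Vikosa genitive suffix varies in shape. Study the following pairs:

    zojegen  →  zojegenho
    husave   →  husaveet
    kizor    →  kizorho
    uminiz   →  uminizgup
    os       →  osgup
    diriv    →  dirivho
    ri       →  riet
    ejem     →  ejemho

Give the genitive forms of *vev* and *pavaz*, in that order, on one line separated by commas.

The suffix is conditioned by the final sound: -gup when the stem ends in a sibilant (*uminiz*, *os*); -ho when the stem ends in a non-sibilant consonant (*zojegen*, *kizor*, *diriv*, *ejem*); -et when the stem ends in a vowel (*husave*, *ri*).
The final sound of *vev* is /v/, which is a non-sibilant consonant, so the suffix is -ho, giving *vevho*.
*pavaz*: final sound = /z/, a sibilant → -gup → *pavazgup*.

vevho, pavazgup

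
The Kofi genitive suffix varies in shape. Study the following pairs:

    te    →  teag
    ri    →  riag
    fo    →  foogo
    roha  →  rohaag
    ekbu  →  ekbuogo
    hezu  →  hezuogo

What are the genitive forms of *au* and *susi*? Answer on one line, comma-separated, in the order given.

auogo, susiag

The pattern is rounding harmony: -ogo when the last vowel of the stem is a rounded vowel (*fo*, *ekbu*, *hezu*); -ag when the last vowel of the stem is an unrounded vowel (*te*, *ri*, *roha*).
*au* — last vowel /u/ (a rounded vowel) → -ogo → *auogo*.
Since the last vowel of *susi* is /i/ (an unrounded vowel), it takes -ag, giving *susiag*.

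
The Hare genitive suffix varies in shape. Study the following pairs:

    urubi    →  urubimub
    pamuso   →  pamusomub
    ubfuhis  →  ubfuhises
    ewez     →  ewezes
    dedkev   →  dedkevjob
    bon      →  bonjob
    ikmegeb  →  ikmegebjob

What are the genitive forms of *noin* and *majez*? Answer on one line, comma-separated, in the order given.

noinjob, majezes

Looking at the final sound of each stem: -es when the stem ends in a sibilant (*ubfuhis*, *ewez*); -job when the stem ends in a non-sibilant consonant (*dedkev*, *bon*, *ikmegeb*); -mub when the stem ends in a vowel (*urubi*, *pamuso*).
*noin*: final sound = /n/, a non-sibilant consonant → -job → *noinjob*.
The final sound of *majez* is /z/, which is a sibilant, so the suffix is -es, giving *majezes*.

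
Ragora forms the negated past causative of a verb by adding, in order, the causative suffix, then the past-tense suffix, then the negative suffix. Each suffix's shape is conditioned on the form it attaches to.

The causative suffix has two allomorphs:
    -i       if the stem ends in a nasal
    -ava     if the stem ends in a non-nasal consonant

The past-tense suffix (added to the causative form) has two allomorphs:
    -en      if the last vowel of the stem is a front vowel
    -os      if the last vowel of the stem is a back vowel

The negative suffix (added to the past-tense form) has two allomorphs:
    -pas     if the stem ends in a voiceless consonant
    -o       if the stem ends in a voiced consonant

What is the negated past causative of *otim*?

Since the final consonant of *otim* is /m/ (a nasal), it takes -i, giving *otimi*.
The causative form *otimi* — last vowel /i/ (a front vowel) → -en → *otimien*.
Since the final consonant of the past-tense form *otimien* is /n/ (voiced), it takes -o, giving *otimieno*.

otimieno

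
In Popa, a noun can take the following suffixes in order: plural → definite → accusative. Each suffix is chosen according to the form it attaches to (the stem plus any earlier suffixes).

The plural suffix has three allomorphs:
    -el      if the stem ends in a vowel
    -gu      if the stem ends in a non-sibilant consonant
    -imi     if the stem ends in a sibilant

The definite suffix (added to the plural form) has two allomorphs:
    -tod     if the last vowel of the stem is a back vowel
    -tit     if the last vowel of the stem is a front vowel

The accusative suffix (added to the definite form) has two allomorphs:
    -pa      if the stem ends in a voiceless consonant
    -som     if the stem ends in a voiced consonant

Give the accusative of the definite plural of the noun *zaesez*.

zaesezimititpa

*zaesez*: final sound = /z/, a sibilant → -imi → *zaesezimi*.
The plural form *zaesezimi* — last vowel /i/ (a front vowel) → -tit → *zaesezimitit*.
Since the final consonant of the definite form *zaesezimitit* is /t/ (voiceless), it takes -pa, giving *zaesezimititpa*.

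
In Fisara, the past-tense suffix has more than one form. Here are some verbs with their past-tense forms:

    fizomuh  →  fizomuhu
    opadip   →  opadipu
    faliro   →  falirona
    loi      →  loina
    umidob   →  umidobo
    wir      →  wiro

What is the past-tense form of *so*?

sona

Looking at the final sound of each stem: -u when the stem ends in a voiceless consonant (*fizomuh*, *opadip*); -o when the stem ends in a voiced consonant (*umidob*, *wir*); -na when the stem ends in a vowel (*faliro*, *loi*).
*so* — final sound /o/ (a vowel) → -na → *sona*.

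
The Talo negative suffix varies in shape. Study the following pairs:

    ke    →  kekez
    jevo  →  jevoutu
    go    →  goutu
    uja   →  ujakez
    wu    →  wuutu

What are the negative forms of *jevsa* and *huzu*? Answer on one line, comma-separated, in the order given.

jevsakez, huzuutu

The alternation tracks the last vowel of the stem — -utu when the last vowel of the stem is a rounded vowel (*jevo*, *go*, *wu*); -kez when the last vowel of the stem is an unrounded vowel (*ke*, *uja*).
*jevsa* — last vowel /a/ (an unrounded vowel) → -kez → *jevsakez*.
*huzu* — last vowel /u/ (a rounded vowel) → -utu → *huzuutu*.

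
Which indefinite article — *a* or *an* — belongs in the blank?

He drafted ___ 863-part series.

The indefinite article is chosen by the initial *sound* of the following word, not its spelling.
The number *863* is spoken "eight hundred …", beginning with /eɪt/ — a vowel sound.
So the article is *an*: He drafted an 863-part series.

an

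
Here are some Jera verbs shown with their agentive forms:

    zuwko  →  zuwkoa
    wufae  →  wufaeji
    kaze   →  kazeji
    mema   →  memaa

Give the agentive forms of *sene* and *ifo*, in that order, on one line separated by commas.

seneji, ifoa

The pattern is front/back vowel harmony: -ji when the last vowel of the stem is a front vowel (*wufae*, *kaze*); -a when the last vowel of the stem is a back vowel (*zuwko*, *mema*).
The last vowel of *sene* is /e/, which is a front vowel, so the suffix is -ji, giving *seneji*.
Since the last vowel of *ifo* is /o/ (a back vowel), it takes -a, giving *ifoa*.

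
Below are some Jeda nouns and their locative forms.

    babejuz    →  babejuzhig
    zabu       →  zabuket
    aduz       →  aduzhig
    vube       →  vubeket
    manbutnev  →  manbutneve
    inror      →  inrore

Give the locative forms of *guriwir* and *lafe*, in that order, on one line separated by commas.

guriwire, lafeket

The alternation tracks the final sound of the stem — -hig when the stem ends in a sibilant (*babejuz*, *aduz*); -e when the stem ends in a non-sibilant consonant (*manbutnev*, *inror*); -ket when the stem ends in a vowel (*zabu*, *vube*).
*guriwir*: final sound = /r/, a non-sibilant consonant → -e → *guriwire*.
The final sound of *lafe* is /e/, which is a vowel, so the suffix is -ket, giving *lafeket*.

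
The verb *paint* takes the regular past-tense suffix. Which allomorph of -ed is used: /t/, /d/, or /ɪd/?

The stem *paint* ends in /t/ or /d/.
The -ed suffix is realized as /ɪd/ after /t, d/; as /t/ after other voiceless consonants; and as /d/ after other voiced sounds.
So -ed on *paint* is pronounced /ɪd/.

/ɪd/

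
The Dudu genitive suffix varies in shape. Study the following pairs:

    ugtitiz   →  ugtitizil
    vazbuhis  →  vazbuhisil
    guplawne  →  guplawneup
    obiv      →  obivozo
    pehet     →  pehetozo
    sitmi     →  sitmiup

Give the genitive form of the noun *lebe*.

Looking at the final sound of each stem: -il when the stem ends in a sibilant (*ugtitiz*, *vazbuhis*); -ozo when the stem ends in a non-sibilant consonant (*obiv*, *pehet*); -up when the stem ends in a vowel (*guplawne*, *sitmi*).
The final sound of *lebe* is /e/, which is a vowel, so the suffix is -up, giving *lebeup*.

lebeup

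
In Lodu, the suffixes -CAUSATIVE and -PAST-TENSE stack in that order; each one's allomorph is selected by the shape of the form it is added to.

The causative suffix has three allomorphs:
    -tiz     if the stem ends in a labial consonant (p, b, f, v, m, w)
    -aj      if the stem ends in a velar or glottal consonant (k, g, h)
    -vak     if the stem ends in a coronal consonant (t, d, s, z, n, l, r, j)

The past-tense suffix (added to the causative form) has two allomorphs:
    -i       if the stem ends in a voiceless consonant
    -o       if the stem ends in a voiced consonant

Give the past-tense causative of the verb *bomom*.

Since the final consonant of *bomom* is /m/ (labial), it takes -tiz, giving *bomomtiz*.
The causative form *bomomtiz*: final consonant = /z/, voiced → -o → *bomomtizo*.

bomomtizo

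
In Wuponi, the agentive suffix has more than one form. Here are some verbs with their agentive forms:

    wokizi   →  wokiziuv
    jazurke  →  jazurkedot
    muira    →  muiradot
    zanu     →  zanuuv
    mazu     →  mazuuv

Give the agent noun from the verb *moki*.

The pattern is height harmony: -uv when the last vowel of the stem is a high vowel (*wokizi*, *zanu*, *mazu*); -dot when the last vowel of the stem is a non-high vowel (*jazurke*, *muira*).
*moki* — last vowel /i/ (a high vowel) → -uv → *mokiuv*.

mokiuv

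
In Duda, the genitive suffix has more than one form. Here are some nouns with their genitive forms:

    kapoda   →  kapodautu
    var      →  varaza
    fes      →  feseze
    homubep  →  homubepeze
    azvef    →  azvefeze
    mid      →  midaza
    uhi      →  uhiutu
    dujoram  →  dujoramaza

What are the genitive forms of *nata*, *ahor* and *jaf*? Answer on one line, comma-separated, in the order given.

Looking at the final sound of each stem: -eze when the stem ends in a voiceless consonant (*fes*, *homubep*, *azvef*); -aza when the stem ends in a voiced consonant (*var*, *mid*, *dujoram*); -utu when the stem ends in a vowel (*kapoda*, *uhi*).
Since the final sound of *nata* is /a/ (a vowel), it takes -utu, giving *natautu*.
*ahor* — final sound /r/ (a voiced consonant) → -aza → *ahoraza*.
*jaf* — final sound /f/ (a voiceless consonant) → -eze → *jafeze*.

natautu, ahoraza, jafeze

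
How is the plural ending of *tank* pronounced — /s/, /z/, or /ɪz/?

The stem *tank* ends in a voiceless non-sibilant consonant.
The plural suffix surfaces as /ɪz/ after sibilants, /s/ after other voiceless consonants, and /z/ after other voiced sounds.
So the plural -s on *tank* is pronounced /s/.

/s/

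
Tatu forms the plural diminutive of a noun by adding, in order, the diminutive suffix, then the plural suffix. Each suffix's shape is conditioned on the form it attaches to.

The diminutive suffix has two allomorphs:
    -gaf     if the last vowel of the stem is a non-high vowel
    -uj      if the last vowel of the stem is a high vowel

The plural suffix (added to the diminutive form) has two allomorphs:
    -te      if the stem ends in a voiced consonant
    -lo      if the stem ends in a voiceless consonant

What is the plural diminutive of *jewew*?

The last vowel of *jewew* is /e/, which is a non-high vowel, so the diminutive suffix is -gaf, giving *jewewgaf*.
Since the final consonant of the diminutive form *jewewgaf* is /f/ (voiceless), it takes -lo, giving *jewewgaflo*.

jewewgaflo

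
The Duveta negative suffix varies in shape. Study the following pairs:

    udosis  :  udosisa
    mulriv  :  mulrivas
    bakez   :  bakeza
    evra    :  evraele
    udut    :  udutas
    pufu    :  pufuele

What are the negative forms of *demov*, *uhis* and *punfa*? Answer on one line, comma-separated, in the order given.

The suffix is conditioned by the final sound: -a when the stem ends in a sibilant (*udosis*, *bakez*); -as when the stem ends in a non-sibilant consonant (*mulriv*, *udut*); -ele when the stem ends in a vowel (*evra*, *pufu*).
The final sound of *demov* is /v/, which is a non-sibilant consonant, so the suffix is -as, giving *demovas*.
Since the final sound of *uhis* is /s/ (a sibilant), it takes -a, giving *uhisa*.
*punfa* — final sound /a/ (a vowel) → -ele → *punfaele*.

demovas, uhisa, punfaele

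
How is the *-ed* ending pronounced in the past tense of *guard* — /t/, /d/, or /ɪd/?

/ɪd/

The stem *guard* ends in /t/ or /d/.
The -ed suffix is realized as /ɪd/ after /t, d/; as /t/ after other voiceless consonants; and as /d/ after other voiced sounds.
So -ed on *guard* is pronounced /ɪd/.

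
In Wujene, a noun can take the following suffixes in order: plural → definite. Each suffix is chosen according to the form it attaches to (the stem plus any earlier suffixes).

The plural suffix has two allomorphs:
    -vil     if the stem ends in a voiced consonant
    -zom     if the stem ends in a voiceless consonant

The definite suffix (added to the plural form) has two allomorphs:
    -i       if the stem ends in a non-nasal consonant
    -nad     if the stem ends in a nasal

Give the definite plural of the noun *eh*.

ehzomnad

Since the final consonant of *eh* is /h/ (voiceless), it takes -zom, giving *ehzom*.
The plural form *ehzom* — final consonant /m/ (a nasal) → -nad → *ehzomnad*.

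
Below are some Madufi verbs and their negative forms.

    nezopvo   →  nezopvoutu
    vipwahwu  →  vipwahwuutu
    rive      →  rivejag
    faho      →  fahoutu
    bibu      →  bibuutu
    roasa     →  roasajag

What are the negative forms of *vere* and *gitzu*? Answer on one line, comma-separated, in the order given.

The alternation tracks the last vowel of the stem — -utu when the last vowel of the stem is a rounded vowel (*nezopvo*, *vipwahwu*, *faho*, *bibu*); -jag when the last vowel of the stem is an unrounded vowel (*rive*, *roasa*).
Since the last vowel of *vere* is /e/ (an unrounded vowel), it takes -jag, giving *verejag*.
*gitzu*: last vowel = /u/, a rounded vowel → -utu → *gitzuutu*.

verejag, gitzuutu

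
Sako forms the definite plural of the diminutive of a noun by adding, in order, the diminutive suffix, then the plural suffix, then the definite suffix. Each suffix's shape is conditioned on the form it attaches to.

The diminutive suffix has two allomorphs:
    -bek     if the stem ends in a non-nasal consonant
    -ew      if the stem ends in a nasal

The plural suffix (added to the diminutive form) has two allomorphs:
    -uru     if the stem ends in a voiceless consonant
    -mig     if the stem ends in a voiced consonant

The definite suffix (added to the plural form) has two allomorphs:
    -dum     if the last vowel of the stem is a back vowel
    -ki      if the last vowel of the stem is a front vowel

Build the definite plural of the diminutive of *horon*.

horonewmigki

The final consonant of *horon* is /n/, which is a nasal, so the diminutive suffix is -ew, giving *horonew*.
The diminutive form *horonew* — final consonant /w/ (voiced) → -mig → *horonewmig*.
Since the last vowel of the plural form *horonewmig* is /i/ (a front vowel), it takes -ki, giving *horonewmigki*.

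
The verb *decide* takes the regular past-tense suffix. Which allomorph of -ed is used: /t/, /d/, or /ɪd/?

/ɪd/

The stem *decide* ends in /t/ or /d/.
The -ed suffix is realized as /ɪd/ after /t, d/; as /t/ after other voiceless consonants; and as /d/ after other voiced sounds.
So -ed on *decide* is pronounced /ɪd/.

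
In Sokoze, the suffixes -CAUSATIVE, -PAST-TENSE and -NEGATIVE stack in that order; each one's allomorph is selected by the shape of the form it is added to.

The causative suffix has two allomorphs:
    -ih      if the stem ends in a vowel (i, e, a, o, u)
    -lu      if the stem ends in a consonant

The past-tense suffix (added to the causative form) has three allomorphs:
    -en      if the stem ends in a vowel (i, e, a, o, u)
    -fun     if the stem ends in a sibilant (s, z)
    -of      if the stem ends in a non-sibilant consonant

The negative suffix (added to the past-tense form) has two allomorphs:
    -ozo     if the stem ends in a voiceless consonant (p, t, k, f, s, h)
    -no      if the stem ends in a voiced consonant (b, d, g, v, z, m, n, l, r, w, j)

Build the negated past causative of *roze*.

Since the final sound of *roze* is /e/ (a vowel), it takes -ih, giving *rozeih*.
The causative form *rozeih*: final sound = /h/, a non-sibilant consonant → -of → *rozeihof*.
Since the final consonant of the past-tense form *rozeihof* is /f/ (voiceless), it takes -ozo, giving *rozeihofozo*.

rozeihofozo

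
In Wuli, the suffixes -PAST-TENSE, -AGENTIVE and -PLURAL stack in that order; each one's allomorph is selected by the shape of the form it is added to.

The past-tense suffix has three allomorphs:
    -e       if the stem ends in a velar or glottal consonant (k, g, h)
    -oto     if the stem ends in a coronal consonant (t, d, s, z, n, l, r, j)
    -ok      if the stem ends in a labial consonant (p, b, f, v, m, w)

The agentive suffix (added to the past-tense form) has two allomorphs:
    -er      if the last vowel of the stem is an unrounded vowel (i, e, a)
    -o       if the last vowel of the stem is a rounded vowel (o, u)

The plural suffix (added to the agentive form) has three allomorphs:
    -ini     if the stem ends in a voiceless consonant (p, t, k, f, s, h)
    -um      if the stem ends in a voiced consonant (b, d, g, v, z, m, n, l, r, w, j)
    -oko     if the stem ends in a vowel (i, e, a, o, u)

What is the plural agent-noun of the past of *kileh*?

kileheerum

The final consonant of *kileh* is /h/, which is velar/glottal, so the past-tense suffix is -e, giving *kilehe*.
The past-tense form *kilehe*: last vowel = /e/, an unrounded vowel → -er → *kileheer*.
The agentive form *kileheer*: final sound = /r/, a voiced consonant → -um → *kileheerum*.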